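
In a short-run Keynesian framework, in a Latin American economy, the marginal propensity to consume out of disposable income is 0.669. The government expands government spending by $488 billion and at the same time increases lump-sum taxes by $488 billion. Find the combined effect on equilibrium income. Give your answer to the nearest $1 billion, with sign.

Expenditure multiplier = 1/(1 − MPC) = 1/(1 − 0.669) = 1/0.331 ≈ 3.021.
ΔG contributes k·ΔG = (+$488 billion) / 0.331 ≈ +$1,474.3 billion.
ΔT of +$488 billion changes first-round spending by −c·ΔT = −$326.472 billion, contributing k·(−c·ΔT) = (−$326.472 billion) / 0.331 ≈ −$986.3 billion.
With ΔG = ΔT and no other leakages, the balanced-budget multiplier is 1, so ΔY = ΔG = +$488 billion.

+$488 billion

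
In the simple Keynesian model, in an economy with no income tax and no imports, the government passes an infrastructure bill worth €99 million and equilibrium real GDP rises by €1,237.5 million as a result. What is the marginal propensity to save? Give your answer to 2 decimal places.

Implied spending multiplier k = ΔY/ΔG = 1,237.5/99 = 12.5.
Since k = 1/(1 − MPC), MPC = 1 − 1/k = 1 − ΔG/ΔY = 1 − 99/1,237.5 = 0.92.
MPS = 1 − MPC = 0.08.

0.08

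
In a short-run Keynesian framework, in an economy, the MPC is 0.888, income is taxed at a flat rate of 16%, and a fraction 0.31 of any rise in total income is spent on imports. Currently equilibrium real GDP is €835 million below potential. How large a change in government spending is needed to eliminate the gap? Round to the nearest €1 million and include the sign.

+€471 million

Spending multiplier = 1/(1 − c(1−t) + m) = 1/(1 − 0.888×0.84 + 0.31) = 1/0.56408 ≈ 1.773.
Need ΔY = +€835 million, so ΔG = ΔY/k = (+€835 million) × 0.56408 ≈ +€471 million.
The government should increase government spending by €471 million.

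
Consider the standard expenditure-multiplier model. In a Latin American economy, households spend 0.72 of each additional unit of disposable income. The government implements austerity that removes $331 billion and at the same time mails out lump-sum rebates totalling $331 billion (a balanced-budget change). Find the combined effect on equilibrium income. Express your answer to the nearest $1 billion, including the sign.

−$331 billion

Expenditure multiplier = 1/(1 − MPC) = 1/(1 − 0.72) = 1/0.28 ≈ 3.571.
ΔG contributes k·ΔG = (−$331 billion) / 0.28 ≈ −$1,182.1 billion.
ΔT of −$331 billion changes first-round spending by −c·ΔT = +$238.32 billion, contributing k·(−c·ΔT) = (+$238.32 billion) / 0.28 ≈ +$851.1 billion.
With ΔG = ΔT and no other leakages, the balanced-budget multiplier is 1, so ΔY = ΔG = −$331 billion.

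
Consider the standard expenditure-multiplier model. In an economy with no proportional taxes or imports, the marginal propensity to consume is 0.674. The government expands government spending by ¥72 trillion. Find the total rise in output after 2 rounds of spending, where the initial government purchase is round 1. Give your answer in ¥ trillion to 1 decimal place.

Round 1 adds ΔG = ¥72 trillion; each later round is MPC = 0.674 times the previous.
After 2 rounds: 72 + 48.528 = ΔG·(1 − c^2)/(1 − c) = 72 × (1 − 0.454276)/0.326 ≈ ¥120.5 trillion.

¥120.5 trillion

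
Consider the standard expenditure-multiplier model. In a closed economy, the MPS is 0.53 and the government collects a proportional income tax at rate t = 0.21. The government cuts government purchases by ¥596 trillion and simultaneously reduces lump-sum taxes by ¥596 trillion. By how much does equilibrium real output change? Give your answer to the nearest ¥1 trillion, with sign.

−¥502 trillion

MPC = 1 − MPS = 1 − 0.53 = 0.47.
Expenditure multiplier = 1/(1 − c(1−t)) = 1/(1 − 0.47×0.79) = 1/0.6287 ≈ 1.591.
ΔG contributes k·ΔG = (−¥596 trillion) / 0.6287 ≈ −¥948 trillion.
ΔT of −¥596 trillion changes first-round spending by −c·ΔT = +¥280.12 trillion, contributing k·(−c·ΔT) = (+¥280.12 trillion) / 0.6287 ≈ +¥445.6 trillion.
Net ΔY = k(ΔG − c·ΔT) = (−¥315.88 trillion) / 0.6287 ≈ −¥502 trillion.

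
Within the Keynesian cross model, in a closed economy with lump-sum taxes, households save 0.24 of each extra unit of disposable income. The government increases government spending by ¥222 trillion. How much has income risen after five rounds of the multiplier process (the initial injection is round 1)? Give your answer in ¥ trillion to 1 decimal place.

MPC = 1 − MPS = 1 − 0.24 = 0.76.
Round 1 adds ΔG = ¥222 trillion; each later round is MPC = 0.76 times the previous.
After 5 rounds: 222 + 168.72 + 128.2272 + 97.452672 + 74.06403072 = ΔG·(1 − c^5)/(1 − c) = 222 × (1 − 0.2535525376)/0.24 ≈ ¥690.5 trillion.

¥690.5 trillion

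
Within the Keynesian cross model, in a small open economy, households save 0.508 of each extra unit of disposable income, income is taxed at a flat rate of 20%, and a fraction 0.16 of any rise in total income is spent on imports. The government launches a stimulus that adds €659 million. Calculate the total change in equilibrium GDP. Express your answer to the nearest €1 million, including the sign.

MPC = 1 − MPS = 1 − 0.508 = 0.492.
Spending multiplier = 1/(1 − c(1−t) + m) = 1/(1 − 0.492×0.8 + 0.16) = 1/0.7664 ≈ 1.305.
ΔY = k × ΔG = (+€659 million) / 0.7664 ≈ +€860 million.

+€860 million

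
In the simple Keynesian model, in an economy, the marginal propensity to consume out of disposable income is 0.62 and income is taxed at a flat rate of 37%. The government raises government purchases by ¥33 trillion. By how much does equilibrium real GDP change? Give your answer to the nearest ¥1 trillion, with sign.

Government-spending multiplier = 1/(1 − c(1−t)) = 1/(1 − 0.62×0.63) = 1/0.6094 ≈ 1.641.
ΔY = k × ΔG = (+¥33 trillion) / 0.6094 ≈ +¥54 trillion.

+¥54 trillion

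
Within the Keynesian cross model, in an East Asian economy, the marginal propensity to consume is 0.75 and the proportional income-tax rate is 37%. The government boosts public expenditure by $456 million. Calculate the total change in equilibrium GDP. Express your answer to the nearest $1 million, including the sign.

Spending multiplier = 1/(1 − c(1−t)) = 1/(1 − 0.75×0.63) = 1/0.5275 ≈ 1.896.
ΔY = k × ΔG = (+$456 million) / 0.5275 ≈ +$864 million.

+$864 million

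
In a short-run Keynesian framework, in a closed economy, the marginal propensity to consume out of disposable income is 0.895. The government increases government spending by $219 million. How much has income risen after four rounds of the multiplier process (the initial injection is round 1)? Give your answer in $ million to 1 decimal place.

Round 1 adds ΔG = $219 million; each later round is MPC = 0.895 times the previous.
After 4 rounds: 219 + 196.005 + 175.424475 + 157.004905125 = ΔG·(1 − c^4)/(1 − c) = 219 × (1 − 0.641641050625)/0.105 ≈ $747.4 million.

$747.4 million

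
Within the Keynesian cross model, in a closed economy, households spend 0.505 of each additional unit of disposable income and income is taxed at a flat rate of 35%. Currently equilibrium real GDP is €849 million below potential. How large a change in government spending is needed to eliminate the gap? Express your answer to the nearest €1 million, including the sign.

Spending multiplier = 1/(1 − c(1−t)) = 1/(1 − 0.505×0.65) = 1/0.67175 ≈ 1.489.
Need ΔY = +€849 million, so ΔG = ΔY/k = (+€849 million) × 0.67175 ≈ +€570 million.
The government should increase government spending by €570 million.

+€570 million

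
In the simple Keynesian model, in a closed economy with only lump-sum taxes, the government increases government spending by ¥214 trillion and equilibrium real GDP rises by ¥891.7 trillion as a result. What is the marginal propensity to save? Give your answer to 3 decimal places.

Implied spending multiplier k = ΔY/ΔG = 891.7/214 ≈ 4.1668.
Since k = 1/(1 − MPC), MPC = 1 − 1/k = 1 − ΔG/ΔY = 1 − 214/891.7 ≈ 0.760.
MPS = 1 − MPC = 0.240.

0.240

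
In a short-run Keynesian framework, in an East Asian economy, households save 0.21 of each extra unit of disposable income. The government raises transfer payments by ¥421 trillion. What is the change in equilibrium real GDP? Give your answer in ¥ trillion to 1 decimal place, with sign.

+¥1,583.8 trillion

MPC = 1 − MPS = 1 − 0.21 = 0.79.
The transfer change shifts disposable income by +¥421 trillion, so first-round consumption changes by c·ΔTR = 0.79 × (+¥421 trillion) = +¥332.59 trillion.
Expenditure multiplier = 1/(1 − MPC) = 1/(1 − 0.79) = 1/0.21 ≈ 4.762.
The transfer multiplier is c × k ≈ 3.762, so ΔY = k × (c·ΔTR) = (+¥332.59 trillion) / 0.21 ≈ +¥1,583.8 trillion.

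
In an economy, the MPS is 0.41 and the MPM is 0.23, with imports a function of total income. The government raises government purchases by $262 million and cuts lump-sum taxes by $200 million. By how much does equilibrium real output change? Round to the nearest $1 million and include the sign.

+$594 million

MPC = 1 − MPS = 1 − 0.41 = 0.59.
Expenditure multiplier = 1/(1 − c + m) = 1/(1 − 0.59 + 0.23) = 1/0.64 ≈ 1.563.
ΔG contributes k·ΔG = (+$262 million) / 0.64 ≈ +$409.4 million.
ΔT of −$200 million changes first-round spending by −c·ΔT = +$118 million, contributing k·(−c·ΔT) = (+$118 million) / 0.64 ≈ +$184.4 million.
Net ΔY = k(ΔG − c·ΔT) = (+$380 million) / 0.64 ≈ +$594 million.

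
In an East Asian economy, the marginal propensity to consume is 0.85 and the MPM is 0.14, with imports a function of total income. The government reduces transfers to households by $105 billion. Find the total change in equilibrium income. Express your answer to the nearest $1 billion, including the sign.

The transfer change shifts disposable income by −$105 billion, so first-round consumption changes by c·ΔTR = 0.85 × (−$105 billion) = −$89.25 billion.
Expenditure multiplier = 1/(1 − c + m) = 1/(1 − 0.85 + 0.14) = 1/0.29 ≈ 3.448.
The transfer multiplier is c × k ≈ 2.931, so ΔY = k × (c·ΔTR) = (−$89.25 billion) / 0.29 ≈ −$308 billion.

−$308 billion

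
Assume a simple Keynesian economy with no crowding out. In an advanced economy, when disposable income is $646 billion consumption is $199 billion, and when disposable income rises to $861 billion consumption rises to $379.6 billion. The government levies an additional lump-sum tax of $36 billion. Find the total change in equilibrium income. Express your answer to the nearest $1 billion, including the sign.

MPC = ΔC/ΔYd = (379.6 − 199)/(861 − 646) = 180.6/215 = 0.84.
A lump-sum tax change of +$36 billion shifts disposable income by −$36 billion; first-round consumption changes by −c × ΔT = −0.84 × (+$36 billion) = −$30.24 billion.
Expenditure multiplier = 1/(1 − MPC) = 1/(1 − 0.84) = 1/0.16 = 6.25.
The tax multiplier is −c × k = −5.25, so ΔY = k × (−c·ΔT) = (−$30.24 billion) / 0.16 = −$189 billion.

−$189 billion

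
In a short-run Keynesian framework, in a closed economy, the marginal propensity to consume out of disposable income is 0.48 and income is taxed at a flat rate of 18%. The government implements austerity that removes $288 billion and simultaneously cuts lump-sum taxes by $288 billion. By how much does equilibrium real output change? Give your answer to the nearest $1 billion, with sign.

−$247 billion

Expenditure multiplier = 1/(1 − c(1−t)) = 1/(1 − 0.48×0.82) = 1/0.6064 ≈ 1.649.
ΔG contributes k·ΔG = (−$288 billion) / 0.6064 ≈ −$474.9 billion.
ΔT of −$288 billion changes first-round spending by −c·ΔT = +$138.24 billion, contributing k·(−c·ΔT) = (+$138.24 billion) / 0.6064 ≈ +$228 billion.
Net ΔY = k(ΔG − c·ΔT) = (−$149.76 billion) / 0.6064 ≈ −$247 billion.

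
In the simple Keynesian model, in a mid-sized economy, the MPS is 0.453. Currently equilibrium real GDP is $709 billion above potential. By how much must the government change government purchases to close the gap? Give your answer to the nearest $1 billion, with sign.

−$321 billion

MPC = 1 − MPS = 1 − 0.453 = 0.547.
Spending multiplier = 1/(1 − MPC) = 1/(1 − 0.547) = 1/0.453 ≈ 2.208.
Need ΔY = −$709 billion, so ΔG = ΔY/k = (−$709 billion) × 0.453 ≈ −$321 billion.
The government should cut government purchases by $321 billion.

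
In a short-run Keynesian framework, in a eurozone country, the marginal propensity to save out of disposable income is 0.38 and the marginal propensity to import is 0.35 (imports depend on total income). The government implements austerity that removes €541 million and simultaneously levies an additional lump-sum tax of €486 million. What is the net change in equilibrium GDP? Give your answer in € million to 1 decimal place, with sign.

−€1,153.9 million

MPC = 1 − MPS = 1 − 0.38 = 0.62.
Expenditure multiplier = 1/(1 − c + m) = 1/(1 − 0.62 + 0.35) = 1/0.73 ≈ 1.37.
ΔG contributes k·ΔG = (−€541 million) / 0.73 ≈ −€741.1 million.
ΔT of +€486 million changes first-round spending by −c·ΔT = −€301.32 million, contributing k·(−c·ΔT) = (−€301.32 million) / 0.73 ≈ −€412.8 million.
Net ΔY = k(ΔG − c·ΔT) = (−€842.32 million) / 0.73 ≈ −€1,153.9 million.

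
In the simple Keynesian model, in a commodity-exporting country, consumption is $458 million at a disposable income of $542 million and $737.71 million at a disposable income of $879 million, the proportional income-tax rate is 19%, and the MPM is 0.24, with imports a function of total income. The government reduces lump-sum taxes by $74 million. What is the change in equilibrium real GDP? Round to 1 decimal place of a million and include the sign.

MPC = ΔC/ΔYd = (737.71 − 458)/(879 − 542) = 279.71/337 = 0.83.
A lump-sum tax change of −$74 million shifts disposable income by +$74 million; first-round consumption changes by −c × ΔT = −0.83 × (−$74 million) = +$61.42 million.
Expenditure multiplier = 1/(1 − c(1−t) + m) = 1/(1 − 0.83×0.81 + 0.24) = 1/0.5677 ≈ 1.761.
The tax multiplier is −c × k ≈ −1.462, so ΔY = k × (−c·ΔT) = (+$61.42 million) / 0.5677 ≈ +$108.2 million.

+$108.2 million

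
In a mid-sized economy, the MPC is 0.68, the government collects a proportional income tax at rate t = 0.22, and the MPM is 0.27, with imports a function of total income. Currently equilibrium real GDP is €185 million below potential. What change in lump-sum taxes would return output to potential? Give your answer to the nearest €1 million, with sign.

Spending multiplier = 1/(1 − c(1−t) + m) = 1/(1 − 0.68×0.78 + 0.27) = 1/0.7396 ≈ 1.352.
Tax multiplier = −c·k = −0.68/0.7396 ≈ −0.919. Need ΔY = +€185 million, so ΔT = ΔY/(−c·k) = −(+€185 million) × 0.7396 / 0.68 ≈ −€201 million.
The government should cut lump-sum taxes by €201 million.

−€201 million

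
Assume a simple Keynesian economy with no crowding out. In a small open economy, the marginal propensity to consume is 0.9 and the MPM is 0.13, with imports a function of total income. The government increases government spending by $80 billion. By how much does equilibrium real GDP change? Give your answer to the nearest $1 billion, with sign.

+$348 billion

Spending multiplier = 1/(1 − c + m) = 1/(1 − 0.9 + 0.13) = 1/0.23 ≈ 4.348.
ΔY = k × ΔG = (+$80 billion) / 0.23 ≈ +$348 billion.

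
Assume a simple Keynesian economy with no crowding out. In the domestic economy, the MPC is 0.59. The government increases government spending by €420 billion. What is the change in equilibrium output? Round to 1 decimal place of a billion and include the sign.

Expenditure multiplier = 1/(1 − MPC) = 1/(1 − 0.59) = 1/0.41 ≈ 2.439.
ΔY = k × ΔG = (+€420 billion) / 0.41 ≈ +€1,024.4 billion.

+€1,024.4 billion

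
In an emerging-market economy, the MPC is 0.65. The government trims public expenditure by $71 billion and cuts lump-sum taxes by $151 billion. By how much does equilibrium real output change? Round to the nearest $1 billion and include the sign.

+$78 billion

Expenditure multiplier = 1/(1 − MPC) = 1/(1 − 0.65) = 1/0.35 ≈ 2.857.
ΔG contributes k·ΔG = (−$71 billion) / 0.35 ≈ −$202.9 billion.
ΔT of −$151 billion changes first-round spending by −c·ΔT = +$98.15 billion, contributing k·(−c·ΔT) = (+$98.15 billion) / 0.35 ≈ +$280.4 billion.
Net ΔY = k(ΔG − c·ΔT) = (+$27.15 billion) / 0.35 ≈ +$78 billion.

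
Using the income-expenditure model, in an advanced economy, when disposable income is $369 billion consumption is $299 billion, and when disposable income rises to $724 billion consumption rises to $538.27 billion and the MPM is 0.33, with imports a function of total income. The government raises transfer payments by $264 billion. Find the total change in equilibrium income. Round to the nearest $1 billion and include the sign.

MPC = ΔC/ΔYd = (538.27 − 299)/(724 − 369) = 239.27/355 = 0.674.
The transfer change shifts disposable income by +$264 billion, so first-round consumption changes by c·ΔTR = 0.674 × (+$264 billion) = +$177.936 billion.
Expenditure multiplier = 1/(1 − c + m) = 1/(1 − 0.674 + 0.33) = 1/0.656 ≈ 1.524.
The transfer multiplier is c × k ≈ 1.027, so ΔY = k × (c·ΔTR) = (+$177.936 billion) / 0.656 ≈ +$271 billion.

+$271 billion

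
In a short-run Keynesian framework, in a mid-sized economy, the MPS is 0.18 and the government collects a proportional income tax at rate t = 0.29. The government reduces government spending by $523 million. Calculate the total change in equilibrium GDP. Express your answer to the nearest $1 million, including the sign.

MPC = 1 − MPS = 1 − 0.18 = 0.82.
Spending multiplier = 1/(1 − c(1−t)) = 1/(1 − 0.82×0.71) = 1/0.4178 ≈ 2.393.
ΔY = k × ΔG = (−$523 million) / 0.4178 ≈ −$1,252 million.

−$1,252 million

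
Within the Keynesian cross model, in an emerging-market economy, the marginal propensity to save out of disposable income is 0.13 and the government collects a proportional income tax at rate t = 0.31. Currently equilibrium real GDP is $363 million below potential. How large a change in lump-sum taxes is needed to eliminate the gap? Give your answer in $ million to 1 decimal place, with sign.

MPC = 1 − MPS = 1 − 0.13 = 0.87.
Spending multiplier = 1/(1 − c(1−t)) = 1/(1 − 0.87×0.69) = 1/0.3997 ≈ 2.502.
Tax multiplier = −c·k = −0.87/0.3997 ≈ −2.177. Need ΔY = +$363 million, so ΔT = ΔY/(−c·k) = −(+$363 million) × 0.3997 / 0.87 ≈ −$166.8 million.
The government should cut lump-sum taxes by $166.8 million.

−$166.8 million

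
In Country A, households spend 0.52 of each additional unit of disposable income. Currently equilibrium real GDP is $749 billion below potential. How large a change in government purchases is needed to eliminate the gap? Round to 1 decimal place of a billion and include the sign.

+$359.5 billion

Spending multiplier = 1/(1 − MPC) = 1/(1 − 0.52) = 1/0.48 ≈ 2.083.
Need ΔY = +$749 billion, so ΔG = ΔY/k = (+$749 billion) × 0.48 ≈ +$359.5 billion.
The government should increase government purchases by $359.5 billion.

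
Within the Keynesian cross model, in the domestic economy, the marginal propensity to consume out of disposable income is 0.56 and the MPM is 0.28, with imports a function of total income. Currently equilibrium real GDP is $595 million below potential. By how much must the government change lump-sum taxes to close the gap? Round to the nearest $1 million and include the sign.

−$765 million

Spending multiplier = 1/(1 − c + m) = 1/(1 − 0.56 + 0.28) = 1/0.72 ≈ 1.389.
Tax multiplier = −c·k = −0.56/0.72 ≈ −0.778. Need ΔY = +$595 million, so ΔT = ΔY/(−c·k) = −(+$595 million) × 0.72 / 0.56 = −$765 million.
The government should cut lump-sum taxes by $765 million.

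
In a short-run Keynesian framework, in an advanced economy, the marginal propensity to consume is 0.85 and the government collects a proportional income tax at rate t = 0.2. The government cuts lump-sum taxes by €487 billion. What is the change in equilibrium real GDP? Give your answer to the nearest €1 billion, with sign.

+€1,294 billion

A lump-sum tax change of −€487 billion shifts disposable income by +€487 billion; first-round consumption changes by −c × ΔT = −0.85 × (−€487 billion) = +€413.95 billion.
Expenditure multiplier = 1/(1 − c(1−t)) = 1/(1 − 0.85×0.8) = 1/0.32 = 3.125.
The tax multiplier is −c × k ≈ −2.656, so ΔY = k × (−c·ΔT) = (+€413.95 billion) / 0.32 ≈ +€1,294 billion.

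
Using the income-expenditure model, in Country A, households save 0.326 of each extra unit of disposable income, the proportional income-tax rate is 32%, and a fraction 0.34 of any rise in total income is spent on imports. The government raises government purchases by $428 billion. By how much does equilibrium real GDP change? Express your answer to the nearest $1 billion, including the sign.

MPC = 1 − MPS = 1 − 0.326 = 0.674.
Spending multiplier = 1/(1 − c(1−t) + m) = 1/(1 − 0.674×0.68 + 0.34) = 1/0.88168 ≈ 1.134.
ΔY = k × ΔG = (+$428 billion) / 0.88168 ≈ +$485 billion.

+$485 billion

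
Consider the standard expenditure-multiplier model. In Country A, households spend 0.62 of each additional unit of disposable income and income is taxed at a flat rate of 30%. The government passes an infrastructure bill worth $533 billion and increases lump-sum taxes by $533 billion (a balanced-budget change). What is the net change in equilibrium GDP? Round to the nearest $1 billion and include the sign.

Expenditure multiplier = 1/(1 − c(1−t)) = 1/(1 − 0.62×0.7) = 1/0.566 ≈ 1.767.
ΔG contributes k·ΔG = (+$533 billion) / 0.566 ≈ +$941.7 billion.
ΔT of +$533 billion changes first-round spending by −c·ΔT = −$330.46 billion, contributing k·(−c·ΔT) = (−$330.46 billion) / 0.566 ≈ −$583.9 billion.
Net ΔY = k(ΔG − c·ΔT) = (+$202.54 billion) / 0.566 ≈ +$358 billion.

+$358 billion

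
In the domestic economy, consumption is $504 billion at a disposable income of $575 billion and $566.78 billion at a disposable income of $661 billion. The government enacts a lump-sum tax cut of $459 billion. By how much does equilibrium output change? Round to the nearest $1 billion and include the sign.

+$1,241 billion

MPC = ΔC/ΔYd = (566.78 − 504)/(661 − 575) = 62.78/86 = 0.73.
A lump-sum tax change of −$459 billion shifts disposable income by +$459 billion; first-round consumption changes by −c × ΔT = −0.73 × (−$459 billion) = +$335.07 billion.
Expenditure multiplier = 1/(1 − MPC) = 1/(1 − 0.73) = 1/0.27 ≈ 3.704.
The tax multiplier is −c × k ≈ −2.704, so ΔY = k × (−c·ΔT) = (+$335.07 billion) / 0.27 = +$1,241 billion.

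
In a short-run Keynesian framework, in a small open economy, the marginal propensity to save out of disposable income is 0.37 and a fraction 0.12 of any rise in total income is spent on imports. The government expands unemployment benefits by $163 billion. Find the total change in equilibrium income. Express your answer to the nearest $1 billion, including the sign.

MPC = 1 − MPS = 1 − 0.37 = 0.63.
The transfer change shifts disposable income by +$163 billion, so first-round consumption changes by c·ΔTR = 0.63 × (+$163 billion) = +$102.69 billion.
Expenditure multiplier = 1/(1 − c + m) = 1/(1 − 0.63 + 0.12) = 1/0.49 ≈ 2.041.
The transfer multiplier is c × k ≈ 1.286, so ΔY = k × (c·ΔTR) = (+$102.69 billion) / 0.49 ≈ +$210 billion.

+$210 billion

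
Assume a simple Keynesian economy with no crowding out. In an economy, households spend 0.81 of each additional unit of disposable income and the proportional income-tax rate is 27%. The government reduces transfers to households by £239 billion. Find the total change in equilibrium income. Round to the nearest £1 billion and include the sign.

−£474 billion

The transfer change shifts disposable income by −£239 billion, so first-round consumption changes by c·ΔTR = 0.81 × (−£239 billion) = −£193.59 billion.
Expenditure multiplier = 1/(1 − c(1−t)) = 1/(1 − 0.81×0.73) = 1/0.4087 ≈ 2.447.
The transfer multiplier is c × k ≈ 1.982, so ΔY = k × (c·ΔTR) = (−£193.59 billion) / 0.4087 ≈ −£474 billion.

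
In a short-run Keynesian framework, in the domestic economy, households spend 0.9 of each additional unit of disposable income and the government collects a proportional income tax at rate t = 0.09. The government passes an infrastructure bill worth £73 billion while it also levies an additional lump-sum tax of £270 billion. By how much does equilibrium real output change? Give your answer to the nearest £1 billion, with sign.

−£939 billion

Expenditure multiplier = 1/(1 − c(1−t)) = 1/(1 − 0.9×0.91) = 1/0.181 ≈ 5.525.
ΔG contributes k·ΔG = (+£73 billion) / 0.181 ≈ +£403.3 billion.
ΔT of +£270 billion changes first-round spending by −c·ΔT = −£243 billion, contributing k·(−c·ΔT) = (−£243 billion) / 0.181 ≈ −£1,342.5 billion.
Net ΔY = k(ΔG − c·ΔT) = (−£170 billion) / 0.181 ≈ −£939 billion.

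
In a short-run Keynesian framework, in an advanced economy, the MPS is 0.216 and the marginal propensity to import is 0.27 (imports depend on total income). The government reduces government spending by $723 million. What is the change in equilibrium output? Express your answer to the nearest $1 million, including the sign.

MPC = 1 − MPS = 1 − 0.216 = 0.784.
Expenditure multiplier = 1/(1 − c + m) = 1/(1 − 0.784 + 0.27) = 1/0.486 ≈ 2.058.
ΔY = k × ΔG = (−$723 million) / 0.486 ≈ −$1,488 million.

−$1,488 million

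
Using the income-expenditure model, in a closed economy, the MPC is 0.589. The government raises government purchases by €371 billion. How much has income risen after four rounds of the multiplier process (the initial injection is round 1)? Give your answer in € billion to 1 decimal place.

Round 1 adds ΔG = €371 billion; each later round is MPC = 0.589 times the previous.
After 4 rounds: 371 + 218.519 + 128.707691 + 75.808829999 = ΔG·(1 − c^4)/(1 − c) = 371 × (1 − 0.120354180241)/0.411 ≈ €794 billion.

€794.0 billion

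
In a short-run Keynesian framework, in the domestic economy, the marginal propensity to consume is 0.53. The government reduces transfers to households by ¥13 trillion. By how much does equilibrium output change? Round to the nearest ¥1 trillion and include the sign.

The transfer change shifts disposable income by −¥13 trillion, so first-round consumption changes by c·ΔTR = 0.53 × (−¥13 trillion) = −¥6.89 trillion.
Expenditure multiplier = 1/(1 − MPC) = 1/(1 − 0.53) = 1/0.47 ≈ 2.128.
The transfer multiplier is c × k ≈ 1.128, so ΔY = k × (c·ΔTR) = (−¥6.89 trillion) / 0.47 ≈ −¥15 trillion.

−¥15 trillion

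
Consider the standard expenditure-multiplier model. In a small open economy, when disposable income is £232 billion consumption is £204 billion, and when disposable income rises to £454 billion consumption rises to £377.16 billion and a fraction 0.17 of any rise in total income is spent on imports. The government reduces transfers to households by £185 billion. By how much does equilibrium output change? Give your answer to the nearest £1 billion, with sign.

MPC = ΔC/ΔYd = (377.16 − 204)/(454 − 232) = 173.16/222 = 0.78.
The transfer change shifts disposable income by −£185 billion, so first-round consumption changes by c·ΔTR = 0.78 × (−£185 billion) = −£144.3 billion.
Expenditure multiplier = 1/(1 − c + m) = 1/(1 − 0.78 + 0.17) = 1/0.39 ≈ 2.564.
The transfer multiplier is c × k = 2, so ΔY = k × (c·ΔTR) = (−£144.3 billion) / 0.39 = −£370 billion.

−£370 billion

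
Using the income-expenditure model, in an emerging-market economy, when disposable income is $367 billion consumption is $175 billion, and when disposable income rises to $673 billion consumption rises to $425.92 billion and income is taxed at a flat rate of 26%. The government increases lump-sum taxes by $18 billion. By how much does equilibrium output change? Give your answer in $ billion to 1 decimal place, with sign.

−$37.5 billion

MPC = ΔC/ΔYd = (425.92 − 175)/(673 − 367) = 250.92/306 = 0.82.
A lump-sum tax change of +$18 billion shifts disposable income by −$18 billion; first-round consumption changes by −c × ΔT = −0.82 × (+$18 billion) = −$14.76 billion.
Expenditure multiplier = 1/(1 − c(1−t)) = 1/(1 − 0.82×0.74) = 1/0.3932 ≈ 2.543.
The tax multiplier is −c × k ≈ −2.085, so ΔY = k × (−c·ΔT) = (−$14.76 billion) / 0.3932 ≈ −$37.5 billion.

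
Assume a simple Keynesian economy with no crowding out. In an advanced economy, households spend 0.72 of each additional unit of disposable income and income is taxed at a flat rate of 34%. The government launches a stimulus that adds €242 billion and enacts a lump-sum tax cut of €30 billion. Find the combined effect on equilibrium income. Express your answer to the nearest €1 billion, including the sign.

Expenditure multiplier = 1/(1 − c(1−t)) = 1/(1 − 0.72×0.66) = 1/0.5248 ≈ 1.905.
ΔG contributes k·ΔG = (+€242 billion) / 0.5248 ≈ +€461.1 billion.
ΔT of −€30 billion changes first-round spending by −c·ΔT = +€21.6 billion, contributing k·(−c·ΔT) = (+€21.6 billion) / 0.5248 ≈ +€41.2 billion.
Net ΔY = k(ΔG − c·ΔT) = (+€263.6 billion) / 0.5248 ≈ +€502 billion.

+€502 billion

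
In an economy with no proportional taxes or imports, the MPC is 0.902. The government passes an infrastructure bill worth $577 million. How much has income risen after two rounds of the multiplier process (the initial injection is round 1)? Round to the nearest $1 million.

$1,097 million

Round 1 adds ΔG = $577 million; each later round is MPC = 0.902 times the previous.
After 2 rounds: 577 + 520.454 = ΔG·(1 − c^2)/(1 − c) = 577 × (1 − 0.813604)/0.098 ≈ $1,097 million.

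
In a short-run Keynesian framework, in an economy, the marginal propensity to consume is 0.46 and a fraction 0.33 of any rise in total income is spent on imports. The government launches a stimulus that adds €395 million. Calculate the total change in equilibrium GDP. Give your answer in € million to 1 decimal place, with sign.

Spending multiplier = 1/(1 − c + m) = 1/(1 − 0.46 + 0.33) = 1/0.87 ≈ 1.149.
ΔY = k × ΔG = (+€395 million) / 0.87 ≈ +€454 million.

+€454.0 million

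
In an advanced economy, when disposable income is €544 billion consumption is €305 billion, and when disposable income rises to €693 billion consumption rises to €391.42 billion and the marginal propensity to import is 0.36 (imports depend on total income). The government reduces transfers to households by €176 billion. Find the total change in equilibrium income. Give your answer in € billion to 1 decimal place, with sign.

MPC = ΔC/ΔYd = (391.42 − 305)/(693 − 544) = 86.42/149 = 0.58.
The transfer change shifts disposable income by −€176 billion, so first-round consumption changes by c·ΔTR = 0.58 × (−€176 billion) = −€102.08 billion.
Expenditure multiplier = 1/(1 − c + m) = 1/(1 − 0.58 + 0.36) = 1/0.78 ≈ 1.282.
The transfer multiplier is c × k ≈ 0.744, so ΔY = k × (c·ΔTR) = (−€102.08 billion) / 0.78 ≈ −€130.9 billion.

−€130.9 billion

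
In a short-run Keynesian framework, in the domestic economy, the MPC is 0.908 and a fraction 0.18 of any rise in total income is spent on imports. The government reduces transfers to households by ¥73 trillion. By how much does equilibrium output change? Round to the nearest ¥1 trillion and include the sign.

−¥244 trillion

The transfer change shifts disposable income by −¥73 trillion, so first-round consumption changes by c·ΔTR = 0.908 × (−¥73 trillion) = −¥66.284 trillion.
Expenditure multiplier = 1/(1 − c + m) = 1/(1 − 0.908 + 0.18) = 1/0.272 ≈ 3.676.
The transfer multiplier is c × k ≈ 3.338, so ΔY = k × (c·ΔTR) = (−¥66.284 trillion) / 0.272 ≈ −¥244 trillion.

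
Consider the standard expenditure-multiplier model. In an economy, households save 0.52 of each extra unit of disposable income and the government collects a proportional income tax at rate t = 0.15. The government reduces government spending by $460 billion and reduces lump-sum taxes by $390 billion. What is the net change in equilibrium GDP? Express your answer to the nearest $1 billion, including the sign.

−$461 billion

MPC = 1 − MPS = 1 − 0.52 = 0.48.
Expenditure multiplier = 1/(1 − c(1−t)) = 1/(1 − 0.48×0.85) = 1/0.592 ≈ 1.689.
ΔG contributes k·ΔG = (−$460 billion) / 0.592 ≈ −$777 billion.
ΔT of −$390 billion changes first-round spending by −c·ΔT = +$187.2 billion, contributing k·(−c·ΔT) = (+$187.2 billion) / 0.592 ≈ +$316.2 billion.
Net ΔY = k(ΔG − c·ΔT) = (−$272.8 billion) / 0.592 ≈ −$461 billion.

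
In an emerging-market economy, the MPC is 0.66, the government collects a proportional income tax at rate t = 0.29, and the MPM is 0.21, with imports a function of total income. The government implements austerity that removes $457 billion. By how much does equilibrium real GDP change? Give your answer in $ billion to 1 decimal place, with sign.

Government-spending multiplier = 1/(1 − c(1−t) + m) = 1/(1 − 0.66×0.71 + 0.21) = 1/0.7414 ≈ 1.349.
ΔY = k × ΔG = (−$457 billion) / 0.7414 ≈ −$616.4 billion.

−$616.4 billion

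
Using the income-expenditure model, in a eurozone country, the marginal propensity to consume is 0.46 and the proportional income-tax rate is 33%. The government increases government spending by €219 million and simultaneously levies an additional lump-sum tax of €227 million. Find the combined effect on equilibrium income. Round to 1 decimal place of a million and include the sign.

Expenditure multiplier = 1/(1 − c(1−t)) = 1/(1 − 0.46×0.67) = 1/0.6918 ≈ 1.446.
ΔG contributes k·ΔG = (+€219 million) / 0.6918 ≈ +€316.6 million.
ΔT of +€227 million changes first-round spending by −c·ΔT = −€104.42 million, contributing k·(−c·ΔT) = (−€104.42 million) / 0.6918 ≈ −€150.9 million.
Net ΔY = k(ΔG − c·ΔT) = (+€114.58 million) / 0.6918 ≈ +€165.6 million.

+€165.6 million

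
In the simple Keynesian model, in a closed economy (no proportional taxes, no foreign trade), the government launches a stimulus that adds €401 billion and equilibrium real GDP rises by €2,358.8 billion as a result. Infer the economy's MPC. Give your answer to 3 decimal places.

Implied spending multiplier k = ΔY/ΔG = 2,358.8/401 ≈ 5.8823.
Since k = 1/(1 − MPC), MPC = 1 − 1/k = 1 − ΔG/ΔY = 1 − 401/2,358.8 ≈ 0.830.

0.830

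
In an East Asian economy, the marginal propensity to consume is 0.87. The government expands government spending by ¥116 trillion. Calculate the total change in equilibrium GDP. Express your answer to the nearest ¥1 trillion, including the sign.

Expenditure multiplier = 1/(1 − MPC) = 1/(1 − 0.87) = 1/0.13 ≈ 7.692.
ΔY = k × ΔG = (+¥116 trillion) / 0.13 ≈ +¥892 trillion.

+¥892 trillion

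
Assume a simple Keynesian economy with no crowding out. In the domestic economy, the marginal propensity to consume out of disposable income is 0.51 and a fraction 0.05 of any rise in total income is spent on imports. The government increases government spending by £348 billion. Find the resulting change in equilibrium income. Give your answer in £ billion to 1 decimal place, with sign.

Expenditure multiplier = 1/(1 − c + m) = 1/(1 − 0.51 + 0.05) = 1/0.54 ≈ 1.852.
ΔY = k × ΔG = (+£348 billion) / 0.54 ≈ +£644.4 billion.

+£644.4 billion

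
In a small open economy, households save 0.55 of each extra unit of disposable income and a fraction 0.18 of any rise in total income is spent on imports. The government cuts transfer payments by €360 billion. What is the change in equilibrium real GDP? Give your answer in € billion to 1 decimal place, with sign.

MPC = 1 − MPS = 1 − 0.55 = 0.45.
The transfer change shifts disposable income by −€360 billion, so first-round consumption changes by c·ΔTR = 0.45 × (−€360 billion) = −€162 billion.
Expenditure multiplier = 1/(1 − c + m) = 1/(1 − 0.45 + 0.18) = 1/0.73 ≈ 1.37.
The transfer multiplier is c × k ≈ 0.616, so ΔY = k × (c·ΔTR) = (−€162 billion) / 0.73 ≈ −€221.9 billion.

−€221.9 billion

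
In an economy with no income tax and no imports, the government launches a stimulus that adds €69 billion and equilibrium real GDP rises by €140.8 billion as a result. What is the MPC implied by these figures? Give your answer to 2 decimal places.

Implied spending multiplier k = ΔY/ΔG = 140.8/69 ≈ 2.0406.
Since k = 1/(1 − MPC), MPC = 1 − 1/k = 1 − ΔG/ΔY = 1 − 69/140.8 ≈ 0.51.

0.51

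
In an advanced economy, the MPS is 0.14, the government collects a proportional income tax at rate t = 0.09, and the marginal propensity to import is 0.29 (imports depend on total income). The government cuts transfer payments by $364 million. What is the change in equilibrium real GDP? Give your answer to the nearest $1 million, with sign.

−$617 million

MPC = 1 − MPS = 1 − 0.14 = 0.86.
The transfer change shifts disposable income by −$364 million, so first-round consumption changes by c·ΔTR = 0.86 × (−$364 million) = −$313.04 million.
Expenditure multiplier = 1/(1 − c(1−t) + m) = 1/(1 − 0.86×0.91 + 0.29) = 1/0.5074 ≈ 1.971.
The transfer multiplier is c × k ≈ 1.695, so ΔY = k × (c·ΔTR) = (−$313.04 million) / 0.5074 ≈ −$617 million.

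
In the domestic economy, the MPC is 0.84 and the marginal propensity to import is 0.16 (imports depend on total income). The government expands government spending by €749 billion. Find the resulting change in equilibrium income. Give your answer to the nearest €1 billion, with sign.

Spending multiplier = 1/(1 − c + m) = 1/(1 − 0.84 + 0.16) = 1/0.32 = 3.125.
ΔY = k × ΔG = (+€749 billion) / 0.32 ≈ +€2,341 billion.

+€2,341 billion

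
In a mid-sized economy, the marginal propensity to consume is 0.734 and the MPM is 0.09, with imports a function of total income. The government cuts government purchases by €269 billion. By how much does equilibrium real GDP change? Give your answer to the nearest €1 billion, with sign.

−€756 billion

Expenditure multiplier = 1/(1 − c + m) = 1/(1 − 0.734 + 0.09) = 1/0.356 ≈ 2.809.
ΔY = k × ΔG = (−€269 billion) / 0.356 ≈ −€756 billion.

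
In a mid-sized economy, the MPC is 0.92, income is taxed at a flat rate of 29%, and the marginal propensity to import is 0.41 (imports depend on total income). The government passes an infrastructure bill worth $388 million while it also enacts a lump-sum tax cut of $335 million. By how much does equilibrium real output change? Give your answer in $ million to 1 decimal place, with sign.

+$919.9 million

Expenditure multiplier = 1/(1 − c(1−t) + m) = 1/(1 − 0.92×0.71 + 0.41) = 1/0.7568 ≈ 1.321.
ΔG contributes k·ΔG = (+$388 million) / 0.7568 ≈ +$512.7 million.
ΔT of −$335 million changes first-round spending by −c·ΔT = +$308.2 million, contributing k·(−c·ΔT) = (+$308.2 million) / 0.7568 ≈ +$407.2 million.
Net ΔY = k(ΔG − c·ΔT) = (+$696.2 million) / 0.7568 ≈ +$919.9 million.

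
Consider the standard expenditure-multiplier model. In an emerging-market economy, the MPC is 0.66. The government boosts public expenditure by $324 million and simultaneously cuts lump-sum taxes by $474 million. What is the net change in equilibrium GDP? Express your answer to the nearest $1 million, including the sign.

Expenditure multiplier = 1/(1 − MPC) = 1/(1 − 0.66) = 1/0.34 ≈ 2.941.
ΔG contributes k·ΔG = (+$324 million) / 0.34 ≈ +$952.9 million.
ΔT of −$474 million changes first-round spending by −c·ΔT = +$312.84 million, contributing k·(−c·ΔT) = (+$312.84 million) / 0.34 ≈ +$920.1 million.
Net ΔY = k(ΔG − c·ΔT) = (+$636.84 million) / 0.34 ≈ +$1,873 million.

+$1,873 million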